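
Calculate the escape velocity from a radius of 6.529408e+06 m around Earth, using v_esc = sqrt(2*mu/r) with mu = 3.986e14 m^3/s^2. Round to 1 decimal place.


Step 1: 2*mu/r = 2 * 3.986e14 / 6.529408e+06 = 122093764.0901
Step 2: v_esc = sqrt(122093764.0901) = 11049.6 m/s

11049.6


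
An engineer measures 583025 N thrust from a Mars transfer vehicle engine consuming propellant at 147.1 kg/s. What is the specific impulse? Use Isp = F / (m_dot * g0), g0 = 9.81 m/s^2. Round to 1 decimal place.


Step 1: m_dot * g0 = 147.1 * 9.81 = 1443.05
Step 2: Isp = 583025 / 1443.05 = 404.0 s

404.0


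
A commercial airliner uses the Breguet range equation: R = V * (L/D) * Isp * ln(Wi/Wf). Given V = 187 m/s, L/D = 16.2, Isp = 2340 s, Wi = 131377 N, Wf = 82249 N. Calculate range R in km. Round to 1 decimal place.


Step 1: Coefficient = V * (L/D) * Isp = 187 * 16.2 * 2340 = 7088796.0 m
Step 2: Wi/Wf = 131377 / 82249 = 1.597308
Step 3: ln(1.597308) = 0.46832
Step 4: R = 7088796.0 * 0.46832 = 3319823.7 m = 3319.8 km

3319.8


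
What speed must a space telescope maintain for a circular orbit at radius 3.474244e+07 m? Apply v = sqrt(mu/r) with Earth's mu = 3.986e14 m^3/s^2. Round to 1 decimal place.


Step 1: mu / r = 3.986e14 / 3.474244e+07 = 11472999.5936
Step 2: v = sqrt(11472999.5936) = 3387.2 m/s

3387.2


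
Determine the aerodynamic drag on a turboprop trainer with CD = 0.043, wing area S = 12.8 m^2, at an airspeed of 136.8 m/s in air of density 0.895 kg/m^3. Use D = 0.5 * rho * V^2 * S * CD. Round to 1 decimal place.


Step 1: Dynamic pressure q = 0.5 * 0.895 * 136.8^2 = 8374.6224 Pa
Step 2: Drag D = q * S * CD = 8374.6224 * 12.8 * 0.043
Step 3: D = 4609.4 N

4609.4


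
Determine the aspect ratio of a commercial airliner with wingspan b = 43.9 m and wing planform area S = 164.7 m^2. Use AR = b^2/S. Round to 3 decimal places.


Step 1: b^2 = 43.9^2 = 1927.21
Step 2: AR = 1927.21 / 164.7 = 11.701

11.701


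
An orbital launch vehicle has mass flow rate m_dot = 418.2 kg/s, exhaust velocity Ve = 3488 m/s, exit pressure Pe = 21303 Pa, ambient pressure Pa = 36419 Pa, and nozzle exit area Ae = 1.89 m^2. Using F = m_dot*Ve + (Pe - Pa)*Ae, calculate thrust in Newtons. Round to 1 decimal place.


Step 1: Momentum thrust = m_dot * Ve = 418.2 * 3488 = 1458681.6 N
Step 2: Pressure thrust = (Pe - Pa) * Ae = (21303 - 36419) * 1.89 = -28569.24 N
Step 3: Total thrust F = 1458681.6 + -28569.24 = 1430112.4 N

1430112.4


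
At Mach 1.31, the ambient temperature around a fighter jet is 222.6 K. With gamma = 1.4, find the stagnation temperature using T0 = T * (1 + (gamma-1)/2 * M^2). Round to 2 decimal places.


Step 1: (gamma-1)/2 = 0.2
Step 2: M^2 = 1.7161
Step 3: 1 + 0.2 * 1.7161 = 1.34322
Step 4: T0 = 222.6 * 1.34322 = 299.00 K

299.00


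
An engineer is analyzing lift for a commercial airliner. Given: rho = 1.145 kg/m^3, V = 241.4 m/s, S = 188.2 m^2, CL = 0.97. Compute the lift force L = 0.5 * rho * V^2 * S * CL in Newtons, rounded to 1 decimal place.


Step 1: Calculate dynamic pressure q = 0.5 * 1.145 * 241.4^2 = 0.5 * 1.145 * 58273.96 = 33361.8421 Pa
Step 2: Multiply by wing area and lift coefficient: L = 33361.8421 * 188.2 * 0.97
Step 3: L = 6278698.6832 * 0.97 = 6090337.7 N

6090337.7


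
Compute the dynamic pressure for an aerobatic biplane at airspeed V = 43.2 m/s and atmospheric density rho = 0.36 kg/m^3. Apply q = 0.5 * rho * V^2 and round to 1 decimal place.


Step 1: V^2 = 43.2^2 = 1866.24
Step 2: q = 0.5 * 0.36 * 1866.24
Step 3: q = 335.9 Pa

335.9


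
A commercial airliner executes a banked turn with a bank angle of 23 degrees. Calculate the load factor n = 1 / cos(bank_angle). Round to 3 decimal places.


Step 1: Convert 23 degrees to radians = 0.401426
Step 2: cos(23 deg) = 0.920505
Step 3: n = 1 / 0.920505 = 1.086

1.086


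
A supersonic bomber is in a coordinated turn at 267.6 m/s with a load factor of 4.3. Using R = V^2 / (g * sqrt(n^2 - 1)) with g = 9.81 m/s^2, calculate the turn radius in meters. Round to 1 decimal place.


Step 1: V^2 = 267.6^2 = 71609.76
Step 2: n^2 - 1 = 4.3^2 - 1 = 17.49
Step 3: sqrt(17.49) = 4.182105
Step 4: R = 71609.76 / (9.81 * 4.182105) = 1745.5 m

1745.5


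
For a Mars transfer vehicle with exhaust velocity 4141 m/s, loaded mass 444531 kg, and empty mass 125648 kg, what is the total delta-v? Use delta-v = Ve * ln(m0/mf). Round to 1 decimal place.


Step 1: Mass ratio m0/mf = 444531 / 125648 = 3.537907
Step 2: ln(3.537907) = 1.263535
Step 3: delta-v = 4141 * 1.263535 = 5232.3 m/s

5232.3


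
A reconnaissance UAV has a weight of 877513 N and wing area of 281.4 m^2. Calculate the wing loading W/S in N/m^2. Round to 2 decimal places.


Step 1: Wing loading = W / S = 877513 / 281.4
Step 2: Wing loading = 3118.38 N/m^2

3118.38


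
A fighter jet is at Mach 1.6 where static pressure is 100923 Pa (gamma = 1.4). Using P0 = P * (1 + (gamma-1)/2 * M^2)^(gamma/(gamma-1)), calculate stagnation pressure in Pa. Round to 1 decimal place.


Step 1: (gamma-1)/2 * M^2 = 0.2 * 2.56 = 0.512
Step 2: 1 + 0.512 = 1.512
Step 3: Exponent gamma/(gamma-1) = 3.5
Step 4: P0 = 100923 * 1.512^3.5 = 428964.6 Pa

428964.6


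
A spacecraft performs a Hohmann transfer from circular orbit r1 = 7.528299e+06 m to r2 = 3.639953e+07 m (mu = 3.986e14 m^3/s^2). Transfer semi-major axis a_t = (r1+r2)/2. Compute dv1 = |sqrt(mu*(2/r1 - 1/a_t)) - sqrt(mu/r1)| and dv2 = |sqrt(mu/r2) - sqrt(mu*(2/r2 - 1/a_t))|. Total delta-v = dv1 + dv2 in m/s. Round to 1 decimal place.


Step 1: Transfer semi-major axis a_t = (7.528299e+06 + 3.639953e+07) / 2 = 2.196391e+07 m
Step 2: v1 (circular at r1) = sqrt(mu/r1) = 7276.46 m/s
Step 3: v_t1 = sqrt(mu*(2/r1 - 1/a_t)) = 9367.27 m/s
Step 4: dv1 = |9367.27 - 7276.46| = 2090.81 m/s
Step 5: v2 (circular at r2) = 3309.18 m/s, v_t2 = 1937.38 m/s
Step 6: dv2 = |3309.18 - 1937.38| = 1371.81 m/s
Step 7: Total delta-v = 2090.81 + 1371.81 = 3462.6 m/s

3462.6


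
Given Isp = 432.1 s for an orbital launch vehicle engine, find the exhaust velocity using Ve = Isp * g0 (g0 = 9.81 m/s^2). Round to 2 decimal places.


Step 1: Ve = Isp * g0 = 432.1 * 9.81
Step 2: Ve = 4238.90 m/s

4238.90


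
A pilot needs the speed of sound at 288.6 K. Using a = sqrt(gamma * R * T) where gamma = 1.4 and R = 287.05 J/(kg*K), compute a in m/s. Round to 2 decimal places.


Step 1: gamma * R * T = 1.4 * 287.05 * 288.6 = 115979.682
Step 2: a = sqrt(115979.682) = 340.56 m/s

340.56


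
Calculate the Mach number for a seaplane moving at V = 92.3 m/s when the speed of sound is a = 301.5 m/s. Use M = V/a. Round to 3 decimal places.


Step 1: M = V / a = 92.3 / 301.5
Step 2: M = 0.306

0.306


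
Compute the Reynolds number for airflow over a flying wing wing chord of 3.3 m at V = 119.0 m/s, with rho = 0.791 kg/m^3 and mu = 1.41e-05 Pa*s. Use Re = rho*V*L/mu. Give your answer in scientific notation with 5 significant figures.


Step 1: Numerator = rho * V * L = 0.791 * 119.0 * 3.3 = 310.6257
Step 2: Re = 310.6257 / 1.41e-05
Step 3: Re = 2.2030e+07

2.2030e+07


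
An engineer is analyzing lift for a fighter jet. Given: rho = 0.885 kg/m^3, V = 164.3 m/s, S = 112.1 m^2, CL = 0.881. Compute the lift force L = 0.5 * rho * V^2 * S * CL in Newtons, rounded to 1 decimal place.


Step 1: Calculate dynamic pressure q = 0.5 * 0.885 * 164.3^2 = 0.5 * 0.885 * 26994.49 = 11945.0618 Pa
Step 2: Multiply by wing area and lift coefficient: L = 11945.0618 * 112.1 * 0.881
Step 3: L = 1339041.4306 * 0.881 = 1179695.5 N

1179695.5


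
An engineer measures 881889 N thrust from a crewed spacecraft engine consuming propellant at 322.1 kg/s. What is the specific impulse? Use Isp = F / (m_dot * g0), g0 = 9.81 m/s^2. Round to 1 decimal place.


Step 1: m_dot * g0 = 322.1 * 9.81 = 3159.8
Step 2: Isp = 881889 / 3159.8 = 279.1 s

279.1


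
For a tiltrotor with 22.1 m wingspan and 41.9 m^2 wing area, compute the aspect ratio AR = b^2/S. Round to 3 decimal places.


Step 1: b^2 = 22.1^2 = 488.41
Step 2: AR = 488.41 / 41.9 = 11.657

11.657


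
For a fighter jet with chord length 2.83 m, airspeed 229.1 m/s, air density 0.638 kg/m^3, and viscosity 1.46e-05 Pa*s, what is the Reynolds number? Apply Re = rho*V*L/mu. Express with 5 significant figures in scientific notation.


Step 1: Numerator = rho * V * L = 0.638 * 229.1 * 2.83 = 413.649214
Step 2: Re = 413.649214 / 1.46e-05
Step 3: Re = 2.8332e+07

2.8332e+07


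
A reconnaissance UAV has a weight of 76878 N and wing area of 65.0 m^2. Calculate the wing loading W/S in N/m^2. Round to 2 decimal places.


Step 1: Wing loading = W / S = 76878 / 65.0
Step 2: Wing loading = 1182.74 N/m^2

1182.74


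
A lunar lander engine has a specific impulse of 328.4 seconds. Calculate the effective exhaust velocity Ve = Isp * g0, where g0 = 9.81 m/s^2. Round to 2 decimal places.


Step 1: Ve = Isp * g0 = 328.4 * 9.81
Step 2: Ve = 3221.60 m/s

3221.60


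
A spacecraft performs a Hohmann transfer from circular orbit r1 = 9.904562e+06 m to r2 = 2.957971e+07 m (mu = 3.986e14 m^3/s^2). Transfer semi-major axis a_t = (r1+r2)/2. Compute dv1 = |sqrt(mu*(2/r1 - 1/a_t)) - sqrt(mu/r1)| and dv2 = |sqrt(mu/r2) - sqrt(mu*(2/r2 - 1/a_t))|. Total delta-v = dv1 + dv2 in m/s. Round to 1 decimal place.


Step 1: Transfer semi-major axis a_t = (9.904562e+06 + 2.957971e+07) / 2 = 1.974214e+07 m
Step 2: v1 (circular at r1) = sqrt(mu/r1) = 6343.82 m/s
Step 3: v_t1 = sqrt(mu*(2/r1 - 1/a_t)) = 7765.17 m/s
Step 4: dv1 = |7765.17 - 6343.82| = 1421.35 m/s
Step 5: v2 (circular at r2) = 3670.89 m/s, v_t2 = 2600.11 m/s
Step 6: dv2 = |3670.89 - 2600.11| = 1070.78 m/s
Step 7: Total delta-v = 1421.35 + 1070.78 = 2492.1 m/s

2492.1


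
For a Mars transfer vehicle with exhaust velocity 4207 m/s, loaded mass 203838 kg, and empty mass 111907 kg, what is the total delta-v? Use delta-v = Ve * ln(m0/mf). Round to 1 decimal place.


Step 1: Mass ratio m0/mf = 203838 / 111907 = 1.821495
Step 2: ln(1.821495) = 0.599657
Step 3: delta-v = 4207 * 0.599657 = 2522.8 m/s

2522.8


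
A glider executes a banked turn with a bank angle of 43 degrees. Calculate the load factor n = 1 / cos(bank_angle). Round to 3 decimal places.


Step 1: Convert 43 degrees to radians = 0.750492
Step 2: cos(43 deg) = 0.731354
Step 3: n = 1 / 0.731354 = 1.367

1.367


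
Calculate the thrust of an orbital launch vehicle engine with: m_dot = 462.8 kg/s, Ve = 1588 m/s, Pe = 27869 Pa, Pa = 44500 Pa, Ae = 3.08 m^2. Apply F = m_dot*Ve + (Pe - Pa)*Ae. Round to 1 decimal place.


Step 1: Momentum thrust = m_dot * Ve = 462.8 * 1588 = 734926.4 N
Step 2: Pressure thrust = (Pe - Pa) * Ae = (27869 - 44500) * 3.08 = -51223.48 N
Step 3: Total thrust F = 734926.4 + -51223.48 = 683702.9 N

683702.9


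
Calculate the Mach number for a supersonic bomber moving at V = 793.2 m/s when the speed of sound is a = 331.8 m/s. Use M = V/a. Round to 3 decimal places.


Step 1: M = V / a = 793.2 / 331.8
Step 2: M = 2.391

2.391


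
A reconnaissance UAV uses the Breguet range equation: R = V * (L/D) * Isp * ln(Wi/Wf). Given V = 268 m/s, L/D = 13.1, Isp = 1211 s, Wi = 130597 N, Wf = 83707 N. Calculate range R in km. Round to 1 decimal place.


Step 1: Coefficient = V * (L/D) * Isp = 268 * 13.1 * 1211 = 4251578.8 m
Step 2: Wi/Wf = 130597 / 83707 = 1.560168
Step 3: ln(1.560168) = 0.444794
Step 4: R = 4251578.8 * 0.444794 = 1891075.2 m = 1891.1 km

1891.1


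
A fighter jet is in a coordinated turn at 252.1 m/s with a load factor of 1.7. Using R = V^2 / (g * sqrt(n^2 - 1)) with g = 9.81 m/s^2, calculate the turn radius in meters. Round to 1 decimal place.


Step 1: V^2 = 252.1^2 = 63554.41
Step 2: n^2 - 1 = 1.7^2 - 1 = 1.89
Step 3: sqrt(1.89) = 1.374773
Step 4: R = 63554.41 / (9.81 * 1.374773) = 4712.4 m

4712.4


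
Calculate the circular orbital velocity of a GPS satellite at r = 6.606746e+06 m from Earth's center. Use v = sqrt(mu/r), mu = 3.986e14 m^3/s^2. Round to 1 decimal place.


Step 1: mu / r = 3.986e14 / 6.606746e+06 = 60332272.4984
Step 2: v = sqrt(60332272.4984) = 7767.4 m/s

7767.4


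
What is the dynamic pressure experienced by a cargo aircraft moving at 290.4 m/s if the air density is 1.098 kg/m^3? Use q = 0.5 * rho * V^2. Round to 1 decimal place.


Step 1: V^2 = 290.4^2 = 84332.16
Step 2: q = 0.5 * 1.098 * 84332.16
Step 3: q = 46298.4 Pa

46298.4


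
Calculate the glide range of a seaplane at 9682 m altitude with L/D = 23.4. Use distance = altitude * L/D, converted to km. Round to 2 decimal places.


Step 1: Glide distance = altitude * L/D = 9682 * 23.4 = 226558.8 m
Step 2: Convert to km: 226558.8 / 1000 = 226.56 km

226.56


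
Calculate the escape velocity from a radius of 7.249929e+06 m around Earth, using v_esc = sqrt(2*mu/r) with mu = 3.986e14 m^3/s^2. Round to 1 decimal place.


Step 1: 2*mu/r = 2 * 3.986e14 / 7.249929e+06 = 109959697.5363
Step 2: v_esc = sqrt(109959697.5363) = 10486.2 m/s

10486.2


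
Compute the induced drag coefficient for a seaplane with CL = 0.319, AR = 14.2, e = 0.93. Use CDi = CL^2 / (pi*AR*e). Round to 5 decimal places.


Step 1: CL^2 = 0.319^2 = 0.101761
Step 2: pi * AR * e = 3.14159 * 14.2 * 0.93 = 41.487873
Step 3: CDi = 0.101761 / 41.487873 = 0.00245

0.00245


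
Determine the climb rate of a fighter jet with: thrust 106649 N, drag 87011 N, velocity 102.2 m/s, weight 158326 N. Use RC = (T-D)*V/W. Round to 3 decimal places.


Step 1: Excess thrust = T - D = 106649 - 87011 = 19638 N
Step 2: Excess power = 19638 * 102.2 = 2007003.6 W
Step 3: RC = 2007003.6 / 158326 = 12.676 m/s

12.676


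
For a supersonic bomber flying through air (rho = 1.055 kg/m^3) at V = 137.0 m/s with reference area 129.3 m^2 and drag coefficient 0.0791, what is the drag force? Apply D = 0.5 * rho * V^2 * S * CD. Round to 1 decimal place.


Step 1: Dynamic pressure q = 0.5 * 1.055 * 137.0^2 = 9900.6475 Pa
Step 2: Drag D = q * S * CD = 9900.6475 * 129.3 * 0.0791
Step 3: D = 101260.2 N

101260.2


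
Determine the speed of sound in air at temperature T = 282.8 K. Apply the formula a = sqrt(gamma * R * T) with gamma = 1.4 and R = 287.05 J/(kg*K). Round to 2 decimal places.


Step 1: gamma * R * T = 1.4 * 287.05 * 282.8 = 113648.836
Step 2: a = sqrt(113648.836) = 337.12 m/s

337.12


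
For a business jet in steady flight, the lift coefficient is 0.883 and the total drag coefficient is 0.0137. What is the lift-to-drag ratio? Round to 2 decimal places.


Step 1: L/D = CL / CD = 0.883 / 0.0137
Step 2: L/D = 64.45

64.45


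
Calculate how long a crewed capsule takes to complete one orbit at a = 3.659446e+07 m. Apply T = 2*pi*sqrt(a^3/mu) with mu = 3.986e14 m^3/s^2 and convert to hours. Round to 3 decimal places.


Step 1: a^3 / mu = 4.900564e+22 / 3.986e14 = 1.229444e+08
Step 2: sqrt(1.229444e+08) = 11088.0294 s
Step 3: T = 2*pi * 11088.0294 = 69668.14 s
Step 4: T in hours = 69668.14 / 3600 = 19.352 hours

19.352


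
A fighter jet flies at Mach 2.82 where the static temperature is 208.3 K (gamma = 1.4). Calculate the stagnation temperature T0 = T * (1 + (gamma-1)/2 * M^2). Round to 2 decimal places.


Step 1: (gamma-1)/2 = 0.2
Step 2: M^2 = 7.9524
Step 3: 1 + 0.2 * 7.9524 = 2.59048
Step 4: T0 = 208.3 * 2.59048 = 539.60 K

539.60


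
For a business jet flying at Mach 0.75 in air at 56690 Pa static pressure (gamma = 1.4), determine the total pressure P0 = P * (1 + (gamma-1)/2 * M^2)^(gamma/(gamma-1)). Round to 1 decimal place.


Step 1: (gamma-1)/2 * M^2 = 0.2 * 0.5625 = 0.1125
Step 2: 1 + 0.1125 = 1.1125
Step 3: Exponent gamma/(gamma-1) = 3.5
Step 4: P0 = 56690 * 1.1125^3.5 = 82329.7 Pa

82329.7


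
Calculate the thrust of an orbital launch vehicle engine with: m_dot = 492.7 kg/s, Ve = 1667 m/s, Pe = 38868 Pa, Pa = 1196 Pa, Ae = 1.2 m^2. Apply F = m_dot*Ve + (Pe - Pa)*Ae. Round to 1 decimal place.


Step 1: Momentum thrust = m_dot * Ve = 492.7 * 1667 = 821330.9 N
Step 2: Pressure thrust = (Pe - Pa) * Ae = (38868 - 1196) * 1.2 = 45206.4 N
Step 3: Total thrust F = 821330.9 + 45206.4 = 866537.3 N

866537.3


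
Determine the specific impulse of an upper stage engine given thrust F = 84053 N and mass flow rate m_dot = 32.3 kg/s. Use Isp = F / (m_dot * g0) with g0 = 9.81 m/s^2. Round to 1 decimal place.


Step 1: m_dot * g0 = 32.3 * 9.81 = 316.86
Step 2: Isp = 84053 / 316.86 = 265.3 s

265.3


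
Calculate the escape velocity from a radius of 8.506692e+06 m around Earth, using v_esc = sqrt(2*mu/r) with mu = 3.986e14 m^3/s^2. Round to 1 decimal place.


Step 1: 2*mu/r = 2 * 3.986e14 / 8.506692e+06 = 93714454.4554
Step 2: v_esc = sqrt(93714454.4554) = 9680.6 m/s

9680.6


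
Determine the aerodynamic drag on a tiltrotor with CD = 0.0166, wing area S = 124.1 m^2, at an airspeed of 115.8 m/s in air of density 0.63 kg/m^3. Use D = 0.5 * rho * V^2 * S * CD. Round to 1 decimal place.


Step 1: Dynamic pressure q = 0.5 * 0.63 * 115.8^2 = 4224.0366 Pa
Step 2: Drag D = q * S * CD = 4224.0366 * 124.1 * 0.0166
Step 3: D = 8701.8 N

8701.8


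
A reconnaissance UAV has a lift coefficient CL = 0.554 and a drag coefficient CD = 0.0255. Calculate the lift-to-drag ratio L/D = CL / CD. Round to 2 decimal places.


Step 1: L/D = CL / CD = 0.554 / 0.0255
Step 2: L/D = 21.73

21.73


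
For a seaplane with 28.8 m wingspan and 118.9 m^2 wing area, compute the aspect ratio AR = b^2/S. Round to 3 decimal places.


Step 1: b^2 = 28.8^2 = 829.44
Step 2: AR = 829.44 / 118.9 = 6.976

6.976


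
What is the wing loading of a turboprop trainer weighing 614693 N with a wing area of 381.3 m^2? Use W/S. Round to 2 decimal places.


Step 1: Wing loading = W / S = 614693 / 381.3
Step 2: Wing loading = 1612.10 N/m^2

1612.10


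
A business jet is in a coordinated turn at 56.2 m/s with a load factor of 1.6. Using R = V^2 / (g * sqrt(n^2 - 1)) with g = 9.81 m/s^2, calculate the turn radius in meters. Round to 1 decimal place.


Step 1: V^2 = 56.2^2 = 3158.44
Step 2: n^2 - 1 = 1.6^2 - 1 = 1.56
Step 3: sqrt(1.56) = 1.249
Step 4: R = 3158.44 / (9.81 * 1.249) = 257.8 m

257.8


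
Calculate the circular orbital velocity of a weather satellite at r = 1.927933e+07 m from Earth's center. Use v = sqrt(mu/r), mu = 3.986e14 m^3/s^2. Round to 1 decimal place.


Step 1: mu / r = 3.986e14 / 1.927933e+07 = 20674992.3364
Step 2: v = sqrt(20674992.3364) = 4547.0 m/s

4547.0


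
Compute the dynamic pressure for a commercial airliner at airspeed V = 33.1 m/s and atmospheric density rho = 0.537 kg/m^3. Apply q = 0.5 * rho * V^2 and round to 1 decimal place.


Step 1: V^2 = 33.1^2 = 1095.61
Step 2: q = 0.5 * 0.537 * 1095.61
Step 3: q = 294.2 Pa

294.2


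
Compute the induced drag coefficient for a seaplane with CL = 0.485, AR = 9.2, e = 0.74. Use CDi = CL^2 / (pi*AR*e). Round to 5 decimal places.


Step 1: CL^2 = 0.485^2 = 0.235225
Step 2: pi * AR * e = 3.14159 * 9.2 * 0.74 = 21.387963
Step 3: CDi = 0.235225 / 21.387963 = 0.01100

0.01100


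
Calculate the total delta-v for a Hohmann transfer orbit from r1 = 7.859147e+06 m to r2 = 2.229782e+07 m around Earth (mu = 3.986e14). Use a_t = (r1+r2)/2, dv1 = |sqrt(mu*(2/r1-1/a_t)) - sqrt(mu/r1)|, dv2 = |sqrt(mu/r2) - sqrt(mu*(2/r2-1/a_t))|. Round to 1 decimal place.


Step 1: Transfer semi-major axis a_t = (7.859147e+06 + 2.229782e+07) / 2 = 1.507848e+07 m
Step 2: v1 (circular at r1) = sqrt(mu/r1) = 7121.66 m/s
Step 3: v_t1 = sqrt(mu*(2/r1 - 1/a_t)) = 8660.31 m/s
Step 4: dv1 = |8660.31 - 7121.66| = 1538.65 m/s
Step 5: v2 (circular at r2) = 4228.02 m/s, v_t2 = 3052.43 m/s
Step 6: dv2 = |4228.02 - 3052.43| = 1175.59 m/s
Step 7: Total delta-v = 1538.65 + 1175.59 = 2714.2 m/s

2714.2


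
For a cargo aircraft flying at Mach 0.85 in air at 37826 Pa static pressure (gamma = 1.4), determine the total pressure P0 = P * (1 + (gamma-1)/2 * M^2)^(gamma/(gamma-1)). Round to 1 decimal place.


Step 1: (gamma-1)/2 * M^2 = 0.2 * 0.7225 = 0.1445
Step 2: 1 + 0.1445 = 1.1445
Step 3: Exponent gamma/(gamma-1) = 3.5
Step 4: P0 = 37826 * 1.1445^3.5 = 60666.0 Pa

60666.0


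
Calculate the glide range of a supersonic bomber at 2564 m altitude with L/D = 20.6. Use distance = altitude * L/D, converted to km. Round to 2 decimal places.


Step 1: Glide distance = altitude * L/D = 2564 * 20.6 = 52818.4 m
Step 2: Convert to km: 52818.4 / 1000 = 52.82 km

52.82


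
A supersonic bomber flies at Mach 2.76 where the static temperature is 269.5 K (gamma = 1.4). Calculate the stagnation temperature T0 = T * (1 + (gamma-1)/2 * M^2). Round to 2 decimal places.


Step 1: (gamma-1)/2 = 0.2
Step 2: M^2 = 7.6176
Step 3: 1 + 0.2 * 7.6176 = 2.52352
Step 4: T0 = 269.5 * 2.52352 = 680.09 K

680.09


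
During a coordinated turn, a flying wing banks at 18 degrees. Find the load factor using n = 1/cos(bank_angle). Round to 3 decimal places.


Step 1: Convert 18 degrees to radians = 0.314159
Step 2: cos(18 deg) = 0.951057
Step 3: n = 1 / 0.951057 = 1.051

1.051


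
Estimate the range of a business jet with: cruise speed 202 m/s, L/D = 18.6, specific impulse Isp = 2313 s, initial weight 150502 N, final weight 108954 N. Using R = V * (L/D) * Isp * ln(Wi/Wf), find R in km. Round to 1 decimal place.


Step 1: Coefficient = V * (L/D) * Isp = 202 * 18.6 * 2313 = 8690403.6 m
Step 2: Wi/Wf = 150502 / 108954 = 1.381335
Step 3: ln(1.381335) = 0.323051
Step 4: R = 8690403.6 * 0.323051 = 2807440.1 m = 2807.4 km

2807.4


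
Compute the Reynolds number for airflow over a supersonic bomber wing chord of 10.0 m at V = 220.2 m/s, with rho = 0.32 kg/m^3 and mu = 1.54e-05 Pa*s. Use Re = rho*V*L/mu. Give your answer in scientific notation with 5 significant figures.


Step 1: Numerator = rho * V * L = 0.32 * 220.2 * 10.0 = 704.64
Step 2: Re = 704.64 / 1.54e-05
Step 3: Re = 4.5756e+07

4.5756e+07


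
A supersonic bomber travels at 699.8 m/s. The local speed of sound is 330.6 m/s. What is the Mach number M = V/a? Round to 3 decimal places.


Step 1: M = V / a = 699.8 / 330.6
Step 2: M = 2.117

2.117


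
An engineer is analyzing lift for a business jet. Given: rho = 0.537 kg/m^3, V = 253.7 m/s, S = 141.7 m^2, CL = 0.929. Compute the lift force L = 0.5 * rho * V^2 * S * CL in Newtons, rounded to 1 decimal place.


Step 1: Calculate dynamic pressure q = 0.5 * 0.537 * 253.7^2 = 0.5 * 0.537 * 64363.69 = 17281.6508 Pa
Step 2: Multiply by wing area and lift coefficient: L = 17281.6508 * 141.7 * 0.929
Step 3: L = 2448809.9134 * 0.929 = 2274944.4 N

2274944.4


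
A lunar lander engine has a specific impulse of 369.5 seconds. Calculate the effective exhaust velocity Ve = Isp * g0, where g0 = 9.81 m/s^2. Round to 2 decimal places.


Step 1: Ve = Isp * g0 = 369.5 * 9.81
Step 2: Ve = 3624.80 m/s

3624.80


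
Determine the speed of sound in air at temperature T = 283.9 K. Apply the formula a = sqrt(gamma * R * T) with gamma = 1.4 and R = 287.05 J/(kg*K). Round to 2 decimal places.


Step 1: gamma * R * T = 1.4 * 287.05 * 283.9 = 114090.893
Step 2: a = sqrt(114090.893) = 337.77 m/s

337.77


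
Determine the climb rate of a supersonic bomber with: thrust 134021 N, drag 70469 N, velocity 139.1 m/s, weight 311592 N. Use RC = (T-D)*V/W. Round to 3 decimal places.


Step 1: Excess thrust = T - D = 134021 - 70469 = 63552 N
Step 2: Excess power = 63552 * 139.1 = 8840083.2 W
Step 3: RC = 8840083.2 / 311592 = 28.371 m/s

28.371


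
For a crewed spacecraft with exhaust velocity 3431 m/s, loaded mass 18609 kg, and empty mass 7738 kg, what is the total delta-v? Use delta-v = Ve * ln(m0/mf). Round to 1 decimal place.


Step 1: Mass ratio m0/mf = 18609 / 7738 = 2.404885
Step 2: ln(2.404885) = 0.877502
Step 3: delta-v = 3431 * 0.877502 = 3010.7 m/s

3010.7


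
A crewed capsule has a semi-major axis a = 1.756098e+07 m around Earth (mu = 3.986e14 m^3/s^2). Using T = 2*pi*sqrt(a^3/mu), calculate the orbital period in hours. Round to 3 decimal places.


Step 1: a^3 / mu = 5.415596e+21 / 3.986e14 = 1.358654e+07
Step 2: sqrt(1.358654e+07) = 3685.9927 s
Step 3: T = 2*pi * 3685.9927 = 23159.78 s
Step 4: T in hours = 23159.78 / 3600 = 6.433 hours

6.433


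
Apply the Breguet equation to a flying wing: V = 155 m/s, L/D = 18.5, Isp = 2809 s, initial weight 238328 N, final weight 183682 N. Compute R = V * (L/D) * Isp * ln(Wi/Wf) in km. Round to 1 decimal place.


Step 1: Coefficient = V * (L/D) * Isp = 155 * 18.5 * 2809 = 8054807.5 m
Step 2: Wi/Wf = 238328 / 183682 = 1.297503
Step 3: ln(1.297503) = 0.260442
Step 4: R = 8054807.5 * 0.260442 = 2097809.2 m = 2097.8 km

2097.8


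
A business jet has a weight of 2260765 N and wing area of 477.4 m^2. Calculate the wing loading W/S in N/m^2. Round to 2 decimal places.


Step 1: Wing loading = W / S = 2260765 / 477.4
Step 2: Wing loading = 4735.58 N/m^2

4735.58


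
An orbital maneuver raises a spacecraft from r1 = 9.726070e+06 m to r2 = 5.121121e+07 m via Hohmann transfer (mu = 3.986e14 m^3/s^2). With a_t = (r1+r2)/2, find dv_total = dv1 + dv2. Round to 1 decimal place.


Step 1: Transfer semi-major axis a_t = (9.726070e+06 + 5.121121e+07) / 2 = 3.046864e+07 m
Step 2: v1 (circular at r1) = sqrt(mu/r1) = 6401.77 m/s
Step 3: v_t1 = sqrt(mu*(2/r1 - 1/a_t)) = 8299.58 m/s
Step 4: dv1 = |8299.58 - 6401.77| = 1897.81 m/s
Step 5: v2 (circular at r2) = 2789.88 m/s, v_t2 = 1576.26 m/s
Step 6: dv2 = |2789.88 - 1576.26| = 1213.62 m/s
Step 7: Total delta-v = 1897.81 + 1213.62 = 3111.4 m/s

3111.4


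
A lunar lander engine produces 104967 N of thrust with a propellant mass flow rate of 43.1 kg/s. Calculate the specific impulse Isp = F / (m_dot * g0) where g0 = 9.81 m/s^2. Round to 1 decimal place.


Step 1: m_dot * g0 = 43.1 * 9.81 = 422.81
Step 2: Isp = 104967 / 422.81 = 248.3 s

248.3


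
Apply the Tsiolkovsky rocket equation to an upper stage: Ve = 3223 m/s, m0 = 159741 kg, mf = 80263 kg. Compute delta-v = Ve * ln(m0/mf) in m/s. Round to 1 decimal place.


Step 1: Mass ratio m0/mf = 159741 / 80263 = 1.99022
Step 2: ln(1.99022) = 0.688245
Step 3: delta-v = 3223 * 0.688245 = 2218.2 m/s

2218.2


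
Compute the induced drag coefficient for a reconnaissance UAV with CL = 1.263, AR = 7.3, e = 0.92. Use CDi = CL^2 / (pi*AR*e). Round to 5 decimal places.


Step 1: CL^2 = 1.263^2 = 1.595169
Step 2: pi * AR * e = 3.14159 * 7.3 * 0.92 = 21.098936
Step 3: CDi = 1.595169 / 21.098936 = 0.07560

0.07560


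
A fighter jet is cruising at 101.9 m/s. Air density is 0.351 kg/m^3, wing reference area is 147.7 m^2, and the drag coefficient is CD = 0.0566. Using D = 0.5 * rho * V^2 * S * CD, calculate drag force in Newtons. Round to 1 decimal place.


Step 1: Dynamic pressure q = 0.5 * 0.351 * 101.9^2 = 1822.3236 Pa
Step 2: Drag D = q * S * CD = 1822.3236 * 147.7 * 0.0566
Step 3: D = 15234.3 N

15234.3


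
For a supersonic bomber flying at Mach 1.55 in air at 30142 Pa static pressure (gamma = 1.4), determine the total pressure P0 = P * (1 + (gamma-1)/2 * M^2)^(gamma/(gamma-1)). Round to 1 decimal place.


Step 1: (gamma-1)/2 * M^2 = 0.2 * 2.4025 = 0.4805
Step 2: 1 + 0.4805 = 1.4805
Step 3: Exponent gamma/(gamma-1) = 3.5
Step 4: P0 = 30142 * 1.4805^3.5 = 119014.9 Pa

119014.9


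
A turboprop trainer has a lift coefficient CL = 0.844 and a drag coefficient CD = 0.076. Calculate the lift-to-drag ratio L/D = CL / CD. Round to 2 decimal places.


Step 1: L/D = CL / CD = 0.844 / 0.076
Step 2: L/D = 11.11

11.11


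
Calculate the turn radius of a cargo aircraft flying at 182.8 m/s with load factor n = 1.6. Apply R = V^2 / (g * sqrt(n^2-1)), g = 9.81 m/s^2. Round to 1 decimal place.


Step 1: V^2 = 182.8^2 = 33415.84
Step 2: n^2 - 1 = 1.6^2 - 1 = 1.56
Step 3: sqrt(1.56) = 1.249
Step 4: R = 33415.84 / (9.81 * 1.249) = 2727.2 m

2727.2


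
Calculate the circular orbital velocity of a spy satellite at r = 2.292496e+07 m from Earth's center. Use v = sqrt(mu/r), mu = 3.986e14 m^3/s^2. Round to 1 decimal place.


Step 1: mu / r = 3.986e14 / 2.292496e+07 = 17387162.2895
Step 2: v = sqrt(17387162.2895) = 4169.8 m/s

4169.8


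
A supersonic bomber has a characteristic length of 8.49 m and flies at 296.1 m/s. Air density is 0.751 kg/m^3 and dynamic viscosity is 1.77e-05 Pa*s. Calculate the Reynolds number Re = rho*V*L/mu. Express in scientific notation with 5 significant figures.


Step 1: Numerator = rho * V * L = 0.751 * 296.1 * 8.49 = 1887.930639
Step 2: Re = 1887.930639 / 1.77e-05
Step 3: Re = 1.0666e+08

1.0666e+08


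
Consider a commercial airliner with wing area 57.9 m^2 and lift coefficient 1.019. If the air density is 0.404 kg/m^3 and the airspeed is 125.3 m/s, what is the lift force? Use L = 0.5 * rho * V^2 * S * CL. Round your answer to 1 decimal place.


Step 1: Calculate dynamic pressure q = 0.5 * 0.404 * 125.3^2 = 0.5 * 0.404 * 15700.09 = 3171.4182 Pa
Step 2: Multiply by wing area and lift coefficient: L = 3171.4182 * 57.9 * 1.019
Step 3: L = 183625.1126 * 1.019 = 187114.0 N

187114.0


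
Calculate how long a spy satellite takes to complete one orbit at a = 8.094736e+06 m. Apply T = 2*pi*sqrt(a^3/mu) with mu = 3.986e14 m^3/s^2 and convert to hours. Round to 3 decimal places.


Step 1: a^3 / mu = 5.304056e+20 / 3.986e14 = 1.330671e+06
Step 2: sqrt(1.330671e+06) = 1153.5472 s
Step 3: T = 2*pi * 1153.5472 = 7247.95 s
Step 4: T in hours = 7247.95 / 3600 = 2.013 hours

2.013


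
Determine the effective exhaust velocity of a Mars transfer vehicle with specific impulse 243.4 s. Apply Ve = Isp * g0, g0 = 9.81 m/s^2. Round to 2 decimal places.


Step 1: Ve = Isp * g0 = 243.4 * 9.81
Step 2: Ve = 2387.75 m/s

2387.75


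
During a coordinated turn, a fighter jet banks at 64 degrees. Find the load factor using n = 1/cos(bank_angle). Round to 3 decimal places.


Step 1: Convert 64 degrees to radians = 1.117011
Step 2: cos(64 deg) = 0.438371
Step 3: n = 1 / 0.438371 = 2.281

2.281


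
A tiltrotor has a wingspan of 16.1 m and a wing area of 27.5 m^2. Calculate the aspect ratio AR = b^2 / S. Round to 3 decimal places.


Step 1: b^2 = 16.1^2 = 259.21
Step 2: AR = 259.21 / 27.5 = 9.426

9.426


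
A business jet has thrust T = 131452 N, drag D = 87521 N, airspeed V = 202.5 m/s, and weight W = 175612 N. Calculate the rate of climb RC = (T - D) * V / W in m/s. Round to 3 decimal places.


Step 1: Excess thrust = T - D = 131452 - 87521 = 43931 N
Step 2: Excess power = 43931 * 202.5 = 8896027.5 W
Step 3: RC = 8896027.5 / 175612 = 50.657 m/s

50.657


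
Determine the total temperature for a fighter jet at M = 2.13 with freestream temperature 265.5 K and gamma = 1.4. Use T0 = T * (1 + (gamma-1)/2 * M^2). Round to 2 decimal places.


Step 1: (gamma-1)/2 = 0.2
Step 2: M^2 = 4.5369
Step 3: 1 + 0.2 * 4.5369 = 1.90738
Step 4: T0 = 265.5 * 1.90738 = 506.41 K

506.41


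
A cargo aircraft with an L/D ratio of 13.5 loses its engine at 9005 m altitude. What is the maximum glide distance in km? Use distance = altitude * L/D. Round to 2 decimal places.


Step 1: Glide distance = altitude * L/D = 9005 * 13.5 = 121567.5 m
Step 2: Convert to km: 121567.5 / 1000 = 121.57 km

121.57


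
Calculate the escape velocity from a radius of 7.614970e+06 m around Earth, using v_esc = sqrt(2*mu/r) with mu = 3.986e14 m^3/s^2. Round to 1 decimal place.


Step 1: 2*mu/r = 2 * 3.986e14 / 7.614970e+06 = 104688527.9916
Step 2: v_esc = sqrt(104688527.9916) = 10231.7 m/s

10231.7


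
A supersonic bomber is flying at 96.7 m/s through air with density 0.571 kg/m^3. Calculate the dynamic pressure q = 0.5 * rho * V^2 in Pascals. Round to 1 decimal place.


Step 1: V^2 = 96.7^2 = 9350.89
Step 2: q = 0.5 * 0.571 * 9350.89
Step 3: q = 2669.7 Pa

2669.7


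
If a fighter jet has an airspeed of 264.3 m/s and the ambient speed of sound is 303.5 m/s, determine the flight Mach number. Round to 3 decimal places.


Step 1: M = V / a = 264.3 / 303.5
Step 2: M = 0.871

0.871


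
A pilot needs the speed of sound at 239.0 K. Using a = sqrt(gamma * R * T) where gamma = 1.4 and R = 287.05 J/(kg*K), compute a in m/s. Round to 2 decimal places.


Step 1: gamma * R * T = 1.4 * 287.05 * 239.0 = 96046.93
Step 2: a = sqrt(96046.93) = 309.91 m/s

309.91


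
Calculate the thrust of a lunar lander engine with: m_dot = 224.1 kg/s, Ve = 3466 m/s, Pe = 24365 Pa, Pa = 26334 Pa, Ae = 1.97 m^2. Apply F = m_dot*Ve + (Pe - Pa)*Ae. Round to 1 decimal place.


Step 1: Momentum thrust = m_dot * Ve = 224.1 * 3466 = 776730.6 N
Step 2: Pressure thrust = (Pe - Pa) * Ae = (24365 - 26334) * 1.97 = -3878.93 N
Step 3: Total thrust F = 776730.6 + -3878.93 = 772851.7 N

772851.7


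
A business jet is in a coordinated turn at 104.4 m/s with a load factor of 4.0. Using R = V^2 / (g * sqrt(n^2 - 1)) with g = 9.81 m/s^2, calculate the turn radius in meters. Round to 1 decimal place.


Step 1: V^2 = 104.4^2 = 10899.36
Step 2: n^2 - 1 = 4.0^2 - 1 = 15.0
Step 3: sqrt(15.0) = 3.872983
Step 4: R = 10899.36 / (9.81 * 3.872983) = 286.9 m

286.9


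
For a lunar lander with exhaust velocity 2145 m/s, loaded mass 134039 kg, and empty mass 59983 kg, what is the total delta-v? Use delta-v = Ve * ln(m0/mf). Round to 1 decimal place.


Step 1: Mass ratio m0/mf = 134039 / 59983 = 2.234616
Step 2: ln(2.234616) = 0.80407
Step 3: delta-v = 2145 * 0.80407 = 1724.7 m/s

1724.7


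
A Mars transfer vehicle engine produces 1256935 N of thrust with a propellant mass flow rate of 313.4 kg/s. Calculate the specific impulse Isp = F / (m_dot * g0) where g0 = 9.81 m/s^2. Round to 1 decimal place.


Step 1: m_dot * g0 = 313.4 * 9.81 = 3074.45
Step 2: Isp = 1256935 / 3074.45 = 408.8 s

408.8


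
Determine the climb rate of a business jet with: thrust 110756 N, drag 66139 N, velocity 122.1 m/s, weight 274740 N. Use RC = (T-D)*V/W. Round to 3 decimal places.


Step 1: Excess thrust = T - D = 110756 - 66139 = 44617 N
Step 2: Excess power = 44617 * 122.1 = 5447735.7 W
Step 3: RC = 5447735.7 / 274740 = 19.829 m/s

19.829


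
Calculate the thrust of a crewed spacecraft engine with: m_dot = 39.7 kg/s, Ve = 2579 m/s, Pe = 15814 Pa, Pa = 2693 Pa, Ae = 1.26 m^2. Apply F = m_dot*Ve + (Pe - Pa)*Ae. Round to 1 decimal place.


Step 1: Momentum thrust = m_dot * Ve = 39.7 * 2579 = 102386.3 N
Step 2: Pressure thrust = (Pe - Pa) * Ae = (15814 - 2693) * 1.26 = 16532.46 N
Step 3: Total thrust F = 102386.3 + 16532.46 = 118918.8 N

118918.8


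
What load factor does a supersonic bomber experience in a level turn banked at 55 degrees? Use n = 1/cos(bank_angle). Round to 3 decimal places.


Step 1: Convert 55 degrees to radians = 0.959931
Step 2: cos(55 deg) = 0.573576
Step 3: n = 1 / 0.573576 = 1.743

1.743


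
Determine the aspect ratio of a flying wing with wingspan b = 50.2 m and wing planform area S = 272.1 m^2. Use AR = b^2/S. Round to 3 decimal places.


Step 1: b^2 = 50.2^2 = 2520.04
Step 2: AR = 2520.04 / 272.1 = 9.261

9.261


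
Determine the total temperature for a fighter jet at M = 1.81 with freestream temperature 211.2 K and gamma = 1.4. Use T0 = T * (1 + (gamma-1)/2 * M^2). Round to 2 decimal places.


Step 1: (gamma-1)/2 = 0.2
Step 2: M^2 = 3.2761
Step 3: 1 + 0.2 * 3.2761 = 1.65522
Step 4: T0 = 211.2 * 1.65522 = 349.58 K

349.58


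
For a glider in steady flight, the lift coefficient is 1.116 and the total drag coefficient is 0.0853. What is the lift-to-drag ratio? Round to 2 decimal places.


Step 1: L/D = CL / CD = 1.116 / 0.0853
Step 2: L/D = 13.08

13.08


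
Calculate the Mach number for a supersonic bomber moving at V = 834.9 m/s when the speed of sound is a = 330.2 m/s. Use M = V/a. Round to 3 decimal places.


Step 1: M = V / a = 834.9 / 330.2
Step 2: M = 2.528

2.528


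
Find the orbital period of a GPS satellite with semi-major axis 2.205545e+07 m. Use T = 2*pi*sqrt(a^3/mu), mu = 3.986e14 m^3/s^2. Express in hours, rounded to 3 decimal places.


Step 1: a^3 / mu = 1.072872e+22 / 3.986e14 = 2.691600e+07
Step 2: sqrt(2.691600e+07) = 5188.063 s
Step 3: T = 2*pi * 5188.063 = 32597.56 s
Step 4: T in hours = 32597.56 / 3600 = 9.055 hours

9.055


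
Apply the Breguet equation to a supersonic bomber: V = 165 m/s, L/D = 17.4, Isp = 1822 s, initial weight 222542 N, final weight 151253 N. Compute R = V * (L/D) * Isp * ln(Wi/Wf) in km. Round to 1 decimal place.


Step 1: Coefficient = V * (L/D) * Isp = 165 * 17.4 * 1822 = 5230962.0 m
Step 2: Wi/Wf = 222542 / 151253 = 1.471323
Step 3: ln(1.471323) = 0.386162
Step 4: R = 5230962.0 * 0.386162 = 2019998.3 m = 2020.0 km

2020.0


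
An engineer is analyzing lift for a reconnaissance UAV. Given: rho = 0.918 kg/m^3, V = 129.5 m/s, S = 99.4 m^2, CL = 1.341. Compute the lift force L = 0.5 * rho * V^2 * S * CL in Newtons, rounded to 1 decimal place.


Step 1: Calculate dynamic pressure q = 0.5 * 0.918 * 129.5^2 = 0.5 * 0.918 * 16770.25 = 7697.5448 Pa
Step 2: Multiply by wing area and lift coefficient: L = 7697.5448 * 99.4 * 1.341
Step 3: L = 765135.9482 * 1.341 = 1026047.3 N

1026047.3


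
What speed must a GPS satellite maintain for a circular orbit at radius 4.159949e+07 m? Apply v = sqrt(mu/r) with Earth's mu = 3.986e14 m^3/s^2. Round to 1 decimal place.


Step 1: mu / r = 3.986e14 / 4.159949e+07 = 9581848.239
Step 2: v = sqrt(9581848.239) = 3095.5 m/s

3095.5


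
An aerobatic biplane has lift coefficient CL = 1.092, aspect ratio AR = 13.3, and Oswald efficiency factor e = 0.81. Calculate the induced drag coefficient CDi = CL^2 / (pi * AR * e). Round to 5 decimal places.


Step 1: CL^2 = 1.092^2 = 1.192464
Step 2: pi * AR * e = 3.14159 * 13.3 * 0.81 = 33.844378
Step 3: CDi = 1.192464 / 33.844378 = 0.03523

0.03523


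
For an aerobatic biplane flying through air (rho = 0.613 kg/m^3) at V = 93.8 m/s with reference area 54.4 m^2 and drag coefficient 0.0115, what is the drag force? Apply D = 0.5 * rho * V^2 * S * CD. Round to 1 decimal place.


Step 1: Dynamic pressure q = 0.5 * 0.613 * 93.8^2 = 2696.7219 Pa
Step 2: Drag D = q * S * CD = 2696.7219 * 54.4 * 0.0115
Step 3: D = 1687.1 N

1687.1


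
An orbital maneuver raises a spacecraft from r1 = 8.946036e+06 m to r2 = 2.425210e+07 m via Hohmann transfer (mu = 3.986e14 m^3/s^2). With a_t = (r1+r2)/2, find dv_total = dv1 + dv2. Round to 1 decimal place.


Step 1: Transfer semi-major axis a_t = (8.946036e+06 + 2.425210e+07) / 2 = 1.659907e+07 m
Step 2: v1 (circular at r1) = sqrt(mu/r1) = 6675.03 m/s
Step 3: v_t1 = sqrt(mu*(2/r1 - 1/a_t)) = 8068.38 m/s
Step 4: dv1 = |8068.38 - 6675.03| = 1393.34 m/s
Step 5: v2 (circular at r2) = 4054.1 m/s, v_t2 = 2976.24 m/s
Step 6: dv2 = |4054.1 - 2976.24| = 1077.86 m/s
Step 7: Total delta-v = 1393.34 + 1077.86 = 2471.2 m/s

2471.2


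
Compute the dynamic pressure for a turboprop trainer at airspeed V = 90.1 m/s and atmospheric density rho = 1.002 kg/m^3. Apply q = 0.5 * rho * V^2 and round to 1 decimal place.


Step 1: V^2 = 90.1^2 = 8118.01
Step 2: q = 0.5 * 1.002 * 8118.01
Step 3: q = 4067.1 Pa

4067.1


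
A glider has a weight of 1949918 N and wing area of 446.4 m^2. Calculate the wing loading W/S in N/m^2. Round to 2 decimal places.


Step 1: Wing loading = W / S = 1949918 / 446.4
Step 2: Wing loading = 4368.10 N/m^2

4368.10


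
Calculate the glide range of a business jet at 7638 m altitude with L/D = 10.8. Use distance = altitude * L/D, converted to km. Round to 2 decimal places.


Step 1: Glide distance = altitude * L/D = 7638 * 10.8 = 82490.4 m
Step 2: Convert to km: 82490.4 / 1000 = 82.49 km

82.49


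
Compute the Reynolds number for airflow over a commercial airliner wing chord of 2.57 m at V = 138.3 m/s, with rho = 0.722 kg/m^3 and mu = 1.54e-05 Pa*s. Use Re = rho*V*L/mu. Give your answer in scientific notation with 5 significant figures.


Step 1: Numerator = rho * V * L = 0.722 * 138.3 * 2.57 = 256.621182
Step 2: Re = 256.621182 / 1.54e-05
Step 3: Re = 1.6664e+07

1.6664e+07


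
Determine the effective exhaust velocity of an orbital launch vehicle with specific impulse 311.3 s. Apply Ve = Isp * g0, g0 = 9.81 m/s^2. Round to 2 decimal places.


Step 1: Ve = Isp * g0 = 311.3 * 9.81
Step 2: Ve = 3053.85 m/s

3053.85


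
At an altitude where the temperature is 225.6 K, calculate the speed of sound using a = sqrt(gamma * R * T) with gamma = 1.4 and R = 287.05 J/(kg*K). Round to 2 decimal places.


Step 1: gamma * R * T = 1.4 * 287.05 * 225.6 = 90661.872
Step 2: a = sqrt(90661.872) = 301.10 m/s

301.10
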